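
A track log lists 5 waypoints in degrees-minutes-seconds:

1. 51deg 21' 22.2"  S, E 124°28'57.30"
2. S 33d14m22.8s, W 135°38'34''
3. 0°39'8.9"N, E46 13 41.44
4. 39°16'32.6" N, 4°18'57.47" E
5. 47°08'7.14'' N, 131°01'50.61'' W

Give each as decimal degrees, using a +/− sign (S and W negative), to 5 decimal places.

Point 1:
  Latitude: 21′ + 22.2″ = 21.37000′; 51 + 21.37000/60 = 51.356167
  S ⇒ negate
  Longitude: 124 + 28/60 + 57.3/3600 = 124.482583
  E ⇒ keep positive
Point 2:
  Lat: 33° + 14/60 + 22.8/3600 = 33 + 0.233333 + 0.006333 = 33.239667
  S ⇒ negate
  Lon: 135° + 38/60 + 34/3600 = 135 + 0.633333 + 0.009444 = 135.642778
  W → negative
Point 3:
  φ: 0 + 39/60 + 8.9/3600 = 0.652472
  N → positive
  Longitude: 46° + 13/60 + 41.44/3600 = 46 + 0.216667 + 0.011511 = 46.228178
  E ⇒ keep positive
Point 4:
  Lat: 39 + 16/60 + 32.6/3600 = 39.275722
  N ⇒ keep positive
  Lon: 4° + 18/60 + 57.47/3600 = 4 + 0.300000 + 0.015964 = 4.315964
  E ⇒ keep positive
Point 5:
  Latitude: 8′ + 7.14″ = 8.11900′; 47 + 8.11900/60 = 47.135317
  N → positive
  Longitude: 131° + 1/60 + 50.61/3600 = 131 + 0.016667 + 0.014058 = 131.030725
  W ⇒ negate

1. -51.35617, 124.48258
2. -33.23967, -135.64278
3. 0.65247, 46.22818
4. 39.27572, 4.31596
5. 47.13532, -131.03073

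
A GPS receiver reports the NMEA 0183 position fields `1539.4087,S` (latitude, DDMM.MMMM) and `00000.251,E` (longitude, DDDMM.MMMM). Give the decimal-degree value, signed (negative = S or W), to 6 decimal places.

-15.656812, 0.004183

φ: split at 2 digits → 15° and 39.4087′; 15 + 39.4087/60 = 15.6568117
S ⇒ negate
Lon: split at 3 digits → 000° and 0.251′; 0 + 0.251/60 = 0.0041833
E → positive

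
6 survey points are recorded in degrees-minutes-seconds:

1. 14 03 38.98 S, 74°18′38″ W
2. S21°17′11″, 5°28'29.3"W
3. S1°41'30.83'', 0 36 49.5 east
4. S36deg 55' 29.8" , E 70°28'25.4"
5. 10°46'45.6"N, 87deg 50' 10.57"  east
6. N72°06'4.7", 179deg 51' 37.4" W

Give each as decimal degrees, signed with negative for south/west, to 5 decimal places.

Point 1:
  Lat: 14 + 3/60 + 38.98/3600 = 14.060828
  hemisphere S, so the sign is −
  λ: 18′ + 38″ = 18.63333′; 74 + 18.63333/60 = 74.310556
  W ⇒ negate
Point 2:
  Latitude: 17′ + 11″ = 17.18333′; 21 + 17.18333/60 = 21.286389
  S ⇒ negate
  Lon: 5 + 28/60 + 29.3/3600 = 5.474806
  W ⇒ negate
Point 3:
  Lat: 41′ + 30.83″ = 41.51383′; 1 + 41.51383/60 = 1.691897
  hemisphere S, so the sign is −
  Lon: 0 + 36/60 + 49.5/3600 = 0.613750
  E → positive
Point 4:
  Latitude: 55′ + 29.8″ = 55.49667′; 36 + 55.49667/60 = 36.924944
  S → negative
  λ: 28′ + 25.4″ = 28.42333′; 70 + 28.42333/60 = 70.473722
  E ⇒ keep positive
Point 5:
  φ: 46′ + 45.6″ = 46.76000′; 10 + 46.76000/60 = 10.779333
  N ⇒ keep positive
  λ: 50′ + 10.57″ = 50.17617′; 87 + 50.17617/60 = 87.836269
  E → positive
Point 6:
  Latitude: 6′ + 4.7″ = 6.07833′; 72 + 6.07833/60 = 72.101306
  N ⇒ keep positive
  λ: 179° + 51/60 + 37.4/3600 = 179 + 0.850000 + 0.010389 = 179.860389
  W → negative

1. -14.06083, -74.31056
2. -21.28639, -5.47481
3. -1.69190, 0.61375
4. -36.92494, 70.47372
5. 10.77933, 87.83627
6. 72.10131, -179.86039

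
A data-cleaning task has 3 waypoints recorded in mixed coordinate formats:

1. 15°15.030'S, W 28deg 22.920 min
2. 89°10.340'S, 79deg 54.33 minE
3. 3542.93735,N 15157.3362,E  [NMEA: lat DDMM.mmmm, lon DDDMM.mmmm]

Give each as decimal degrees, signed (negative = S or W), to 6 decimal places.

Point 1:
  Latitude: 15 + 15.03/60 = 15.2505000
  S ⇒ negate
  Longitude: 28 + 22.92/60 = 28.3820000
  W → negative
Point 2:
  Lat: 10.34′ = 0.172333°; total 89.1723333
  hemisphere S, so the sign is −
  Longitude: 79 + 54.33/60 = 79.9055000
  E ⇒ keep positive
Point 3:
  Latitude: split at 2 digits → 35° and 42.93735′; 35 + 42.93735/60 = 35.7156225
  N → positive
  λ: split at 3 digits → 151° and 57.3362′; 151 + 57.3362/60 = 151.9556033
  E ⇒ keep positive

1. -15.250500, -28.382000
2. -89.172333, 79.905500
3. 35.715623, 151.955603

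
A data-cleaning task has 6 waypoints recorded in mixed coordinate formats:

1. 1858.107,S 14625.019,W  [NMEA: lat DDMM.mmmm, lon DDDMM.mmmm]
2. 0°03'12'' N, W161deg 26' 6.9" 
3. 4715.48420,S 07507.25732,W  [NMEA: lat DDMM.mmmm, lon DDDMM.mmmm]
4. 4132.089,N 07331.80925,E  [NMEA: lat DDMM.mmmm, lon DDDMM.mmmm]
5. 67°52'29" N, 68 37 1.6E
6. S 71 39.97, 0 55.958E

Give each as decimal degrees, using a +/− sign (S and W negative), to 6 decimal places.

1. -18.968450, -146.416983
2. 0.053333, -161.435250
3. -47.258070, -75.120955
4. 41.534817, 73.530154
5. 67.874722, 68.617111
6. -71.666167, 0.932633

Point 1:
  φ: degrees = first 2 digits = 18, minutes = 58.107; 18 + 58.107/60 = 18.9684500
  S ⇒ negate
  Longitude: degrees = first 3 digits = 146, minutes = 25.019; 146 + 25.019/60 = 146.4169833
  W → negative
Point 2:
  Latitude: 3′ + 12″ = 3.20000′; 0 + 3.20000/60 = 0.0533333
  N ⇒ keep positive
  Longitude: 26′ + 6.9″ = 26.11500′; 161 + 26.11500/60 = 161.4352500
  W ⇒ negate
Point 3:
  φ: degrees = first 2 digits = 47, minutes = 15.4842; 47 + 15.4842/60 = 47.2580700
  S → negative
  Longitude: degrees = first 3 digits = 75, minutes = 7.25732; 75 + 7.25732/60 = 75.1209553
  W ⇒ negate
Point 4:
  Lat: degrees = first 2 digits = 41, minutes = 32.089; 41 + 32.089/60 = 41.5348167
  N → positive
  Lon: split at 3 digits → 073° and 31.80925′; 73 + 31.80925/60 = 73.5301542
  E ⇒ keep positive
Point 5:
  φ: 52′ + 29″ = 52.48333′; 67 + 52.48333/60 = 67.8747222
  N → positive
  Lon: 37′ + 1.6″ = 37.02667′; 68 + 37.02667/60 = 68.6171111
  E ⇒ keep positive
Point 6:
  Lat: 71 + 39.97/60 = 71.6661667
  hemisphere S, so the sign is −
  Longitude: 0 + 55.958/60 = 0.9326333
  E ⇒ keep positive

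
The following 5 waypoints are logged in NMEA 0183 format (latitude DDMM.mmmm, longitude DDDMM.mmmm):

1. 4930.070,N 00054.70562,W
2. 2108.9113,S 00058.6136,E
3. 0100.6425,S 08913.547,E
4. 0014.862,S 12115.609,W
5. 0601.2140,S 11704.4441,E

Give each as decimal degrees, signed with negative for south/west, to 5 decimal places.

Point 1:
  φ: split at 2 digits → 49° and 30.07′; 49 + 30.07/60 = 49.501167
  N ⇒ keep positive
  Lon: degrees = first 3 digits = 0, minutes = 54.70562; 0 + 54.70562/60 = 0.911760
  hemisphere W, so the sign is −
Point 2:
  φ: split at 2 digits → 21° and 8.9113′; 21 + 8.9113/60 = 21.148522
  S → negative
  Lon: degrees = first 3 digits = 0, minutes = 58.6136; 0 + 58.6136/60 = 0.976893
  E → positive
Point 3:
  Lat: degrees = first 2 digits = 1, minutes = 0.6425; 1 + 0.6425/60 = 1.010708
  S → negative
  Longitude: degrees = first 3 digits = 89, minutes = 13.547; 89 + 13.547/60 = 89.225783
  E ⇒ keep positive
Point 4:
  Lat: split at 2 digits → 00° and 14.862′; 0 + 14.862/60 = 0.247700
  S → negative
  Lon: degrees = first 3 digits = 121, minutes = 15.609; 121 + 15.609/60 = 121.260150
  W ⇒ negate
Point 5:
  Latitude: split at 2 digits → 06° and 1.214′; 6 + 1.214/60 = 6.020233
  S ⇒ negate
  Longitude: degrees = first 3 digits = 117, minutes = 4.4441; 117 + 4.4441/60 = 117.074068
  E ⇒ keep positive

1. 49.50117, -0.91176
2. -21.14852, 0.97689
3. -1.01071, 89.22578
4. -0.24770, -121.26015
5. -6.02023, 117.07407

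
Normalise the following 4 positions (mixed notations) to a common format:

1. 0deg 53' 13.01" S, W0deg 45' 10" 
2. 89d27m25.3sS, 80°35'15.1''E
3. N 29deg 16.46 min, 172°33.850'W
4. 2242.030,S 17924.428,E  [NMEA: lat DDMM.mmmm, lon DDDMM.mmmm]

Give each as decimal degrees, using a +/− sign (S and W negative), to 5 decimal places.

Point 1:
  Lat: 0° + 53/60 + 13.01/3600 = 0 + 0.883333 + 0.003614 = 0.886947
  S ⇒ negate
  λ: 0° + 45/60 + 10/3600 = 0 + 0.750000 + 0.002778 = 0.752778
  W ⇒ negate
Point 2:
  Latitude: 89° + 27/60 + 25.3/3600 = 89 + 0.450000 + 0.007028 = 89.457028
  S → negative
  λ: 80 + 35/60 + 15.1/3600 = 80.587528
  E → positive
Point 3:
  Latitude: 16.46′ = 0.274333°; total 29.274333
  N → positive
  Lon: 172 + 33.85/60 = 172.564167
  hemisphere W, so the sign is −
Point 4:
  Lat: degrees = first 2 digits = 22, minutes = 42.03; 22 + 42.03/60 = 22.700500
  S ⇒ negate
  Longitude: degrees = first 3 digits = 179, minutes = 24.428; 179 + 24.428/60 = 179.407133
  E → positive

1. -0.88695, -0.75278
2. -89.45703, 80.58753
3. 29.27433, -172.56417
4. -22.70050, 179.40713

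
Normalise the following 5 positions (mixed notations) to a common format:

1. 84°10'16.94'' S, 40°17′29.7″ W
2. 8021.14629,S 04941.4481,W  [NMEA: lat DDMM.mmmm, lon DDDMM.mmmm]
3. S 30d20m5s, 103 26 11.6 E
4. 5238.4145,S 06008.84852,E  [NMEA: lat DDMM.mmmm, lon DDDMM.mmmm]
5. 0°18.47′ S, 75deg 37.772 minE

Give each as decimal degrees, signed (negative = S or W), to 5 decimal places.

Point 1:
  Lat: 84° + 10/60 + 16.94/3600 = 84 + 0.166667 + 0.004706 = 84.171372
  S → negative
  Longitude: 17′ + 29.7″ = 17.49500′; 40 + 17.49500/60 = 40.291583
  W ⇒ negate
Point 2:
  Lat: split at 2 digits → 80° and 21.14629′; 80 + 21.14629/60 = 80.352438
  S ⇒ negate
  Lon: split at 3 digits → 049° and 41.4481′; 49 + 41.4481/60 = 49.690802
  W ⇒ negate
Point 3:
  Latitude: 20′ + 5″ = 20.08333′; 30 + 20.08333/60 = 30.334722
  hemisphere S, so the sign is −
  Longitude: 103° + 26/60 + 11.6/3600 = 103 + 0.433333 + 0.003222 = 103.436556
  E → positive
Point 4:
  Latitude: split at 2 digits → 52° and 38.4145′; 52 + 38.4145/60 = 52.640242
  S ⇒ negate
  Longitude: degrees = first 3 digits = 60, minutes = 8.84852; 60 + 8.84852/60 = 60.147475
  E → positive
Point 5:
  φ: 0 + 18.47/60 = 0.307833
  hemisphere S, so the sign is −
  Longitude: 37.772′ = 0.629533°; total 75.629533
  E ⇒ keep positive

1. -84.17137, -40.29158
2. -80.35244, -49.69080
3. -30.33472, 103.43656
4. -52.64024, 60.14748
5. -0.30783, 75.62953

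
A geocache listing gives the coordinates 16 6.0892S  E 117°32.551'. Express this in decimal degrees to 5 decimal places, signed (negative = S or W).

-16.10149, 117.54252

Latitude: 16 + 6.0892/60 = 16.101487
S → negative
Lon: 32.551′ = 0.542517°; total 117.542517
E ⇒ keep positive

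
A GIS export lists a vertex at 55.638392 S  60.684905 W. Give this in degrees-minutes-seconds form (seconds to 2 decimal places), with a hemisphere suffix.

55°38′18.21″ S, 60°41′5.66″ W

φ: whole degrees 55; 38.30352′ → 38′ and 18.2112″
λ: 0.684905° → 41.09430′; 0.09430 × 60 = 5.6580″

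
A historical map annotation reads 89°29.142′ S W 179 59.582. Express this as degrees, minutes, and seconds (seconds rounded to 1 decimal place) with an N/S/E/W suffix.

89°29′8.5″ S, 179°59′34.9″ W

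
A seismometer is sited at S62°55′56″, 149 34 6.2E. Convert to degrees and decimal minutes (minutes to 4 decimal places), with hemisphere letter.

Lat: 55 + 56/60 = 55.933333′
Lon: 34 + 6.2/60 = 34.103333′

62° 55.9333′ S, 149° 34.1033′ E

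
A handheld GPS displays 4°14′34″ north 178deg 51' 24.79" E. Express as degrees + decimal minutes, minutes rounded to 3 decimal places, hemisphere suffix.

4° 14.567′ N, 178° 51.413′ E

Lat: seconds/60 = 0.56667; minutes = 14 + 0.56667 = 14.56667
Lon: 51 + 24.79/60 = 51.41317′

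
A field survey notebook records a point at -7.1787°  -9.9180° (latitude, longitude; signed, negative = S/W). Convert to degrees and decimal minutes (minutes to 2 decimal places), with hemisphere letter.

Latitude is negative → S; |value| = 7.178700
Lat: fractional part 0.178700 → 10.7220 minutes
Longitude is negative → W; |value| = 9.918000
Longitude: fractional part 0.918000 → 55.0800 minutes

7° 10.72′ S, 9° 55.08′ W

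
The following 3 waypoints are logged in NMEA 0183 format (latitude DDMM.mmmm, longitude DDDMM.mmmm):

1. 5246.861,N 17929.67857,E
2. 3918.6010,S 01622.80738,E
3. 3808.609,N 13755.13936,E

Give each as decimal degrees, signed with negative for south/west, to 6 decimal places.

1. 52.781017, 179.494643
2. -39.310017, 16.380123
3. 38.143483, 137.918989

Point 1:
  φ: degrees = first 2 digits = 52, minutes = 46.861; 52 + 46.861/60 = 52.7810167
  N → positive
  Lon: degrees = first 3 digits = 179, minutes = 29.67857; 179 + 29.67857/60 = 179.4946428
  E → positive
Point 2:
  Latitude: degrees = first 2 digits = 39, minutes = 18.601; 39 + 18.601/60 = 39.3100167
  S → negative
  Longitude: split at 3 digits → 016° and 22.80738′; 16 + 22.80738/60 = 16.3801230
  E ⇒ keep positive
Point 3:
  Lat: degrees = first 2 digits = 38, minutes = 8.609; 38 + 8.609/60 = 38.1434833
  N → positive
  Longitude: degrees = first 3 digits = 137, minutes = 55.13936; 137 + 55.13936/60 = 137.9189893
  E → positive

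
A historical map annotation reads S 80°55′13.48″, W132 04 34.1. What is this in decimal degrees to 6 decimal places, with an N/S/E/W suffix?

80.920411° S, 132.076139° W

φ: 80 + 55/60 + 13.48/3600 = 80.9204111
Lon: 4′ + 34.1″ = 4.56833′; 132 + 4.56833/60 = 132.0761389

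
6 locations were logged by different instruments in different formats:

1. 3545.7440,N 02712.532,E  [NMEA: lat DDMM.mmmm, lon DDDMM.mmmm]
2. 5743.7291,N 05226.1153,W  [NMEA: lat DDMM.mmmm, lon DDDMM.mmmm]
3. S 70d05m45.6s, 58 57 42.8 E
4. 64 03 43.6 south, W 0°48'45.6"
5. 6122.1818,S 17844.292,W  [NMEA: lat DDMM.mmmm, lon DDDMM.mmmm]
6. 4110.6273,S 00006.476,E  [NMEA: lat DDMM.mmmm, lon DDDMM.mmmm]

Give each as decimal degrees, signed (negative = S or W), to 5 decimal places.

Point 1:
  Lat: split at 2 digits → 35° and 45.744′; 35 + 45.744/60 = 35.762400
  N → positive
  Lon: split at 3 digits → 027° and 12.532′; 27 + 12.532/60 = 27.208867
  E → positive
Point 2:
  Latitude: split at 2 digits → 57° and 43.7291′; 57 + 43.7291/60 = 57.728818
  N ⇒ keep positive
  Longitude: degrees = first 3 digits = 52, minutes = 26.1153; 52 + 26.1153/60 = 52.435255
  hemisphere W, so the sign is −
Point 3:
  Lat: 5′ + 45.6″ = 5.76000′; 70 + 5.76000/60 = 70.096000
  S ⇒ negate
  Lon: 58° + 57/60 + 42.8/3600 = 58 + 0.950000 + 0.011889 = 58.961889
  E → positive
Point 4:
  Latitude: 3′ + 43.6″ = 3.72667′; 64 + 3.72667/60 = 64.062111
  S ⇒ negate
  Lon: 0° + 48/60 + 45.6/3600 = 0 + 0.800000 + 0.012667 = 0.812667
  W → negative
Point 5:
  φ: degrees = first 2 digits = 61, minutes = 22.1818; 61 + 22.1818/60 = 61.369697
  S ⇒ negate
  Lon: degrees = first 3 digits = 178, minutes = 44.292; 178 + 44.292/60 = 178.738200
  W → negative
Point 6:
  Latitude: degrees = first 2 digits = 41, minutes = 10.6273; 41 + 10.6273/60 = 41.177122
  S → negative
  Longitude: split at 3 digits → 000° and 6.476′; 0 + 6.476/60 = 0.107933
  E ⇒ keep positive

1. 35.76240, 27.20887
2. 57.72882, -52.43526
3. -70.09600, 58.96189
4. -64.06211, -0.81267
5. -61.36970, -178.73820
6. -41.17712, 0.10793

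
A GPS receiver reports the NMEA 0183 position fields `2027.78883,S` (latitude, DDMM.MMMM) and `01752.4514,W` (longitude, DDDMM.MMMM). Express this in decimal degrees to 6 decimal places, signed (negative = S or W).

-20.463147, -17.874190

Lat: degrees = first 2 digits = 20, minutes = 27.78883; 20 + 27.78883/60 = 20.4631472
hemisphere S, so the sign is −
λ: split at 3 digits → 017° and 52.4514′; 17 + 52.4514/60 = 17.8741900
hemisphere W, so the sign is −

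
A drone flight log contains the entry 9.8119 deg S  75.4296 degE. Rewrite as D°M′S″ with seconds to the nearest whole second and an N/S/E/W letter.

9°48′43″ S, 75°25′47″ E

Lat: 0.811900 × 60 = 48.71400′ → 48′, remainder × 60 = 42.84″
λ: 0.429600° → 25.77600′; 0.77600 × 60 = 46.56″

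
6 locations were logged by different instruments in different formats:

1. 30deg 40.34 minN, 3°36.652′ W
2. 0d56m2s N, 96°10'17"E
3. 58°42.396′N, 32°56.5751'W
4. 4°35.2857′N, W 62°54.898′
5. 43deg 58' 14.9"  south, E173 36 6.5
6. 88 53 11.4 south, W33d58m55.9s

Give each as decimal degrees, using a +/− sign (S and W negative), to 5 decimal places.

Point 1:
  Latitude: 30 + 40.34/60 = 30.672333
  N ⇒ keep positive
  λ: 3 + 36.652/60 = 3.610867
  W ⇒ negate
Point 2:
  Latitude: 56′ + 2″ = 56.03333′; 0 + 56.03333/60 = 0.933889
  N ⇒ keep positive
  Lon: 96 + 10/60 + 17/3600 = 96.171389
  E ⇒ keep positive
Point 3:
  Latitude: 58 + 42.396/60 = 58.706600
  N ⇒ keep positive
  Longitude: 56.5751′ = 0.942918°; total 32.942918
  W → negative
Point 4:
  Lat: 4 + 35.2857/60 = 4.588095
  N ⇒ keep positive
  λ: 62 + 54.898/60 = 62.914967
  W ⇒ negate
Point 5:
  Latitude: 43° + 58/60 + 14.9/3600 = 43 + 0.966667 + 0.004139 = 43.970806
  S → negative
  Longitude: 173 + 36/60 + 6.5/3600 = 173.601806
  E ⇒ keep positive
Point 6:
  Latitude: 53′ + 11.4″ = 53.19000′; 88 + 53.19000/60 = 88.886500
  S ⇒ negate
  Lon: 33° + 58/60 + 55.9/3600 = 33 + 0.966667 + 0.015528 = 33.982194
  W → negative

1. 30.67233, -3.61087
2. 0.93389, 96.17139
3. 58.70660, -32.94292
4. 4.58810, -62.91497
5. -43.97081, 173.60181
6. -88.88650, -33.98219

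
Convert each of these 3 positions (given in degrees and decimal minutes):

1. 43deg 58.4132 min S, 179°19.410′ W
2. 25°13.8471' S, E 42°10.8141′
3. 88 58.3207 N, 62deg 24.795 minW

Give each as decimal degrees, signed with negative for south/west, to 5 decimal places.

Point 1:
  Latitude: 43 + 58.4132/60 = 43.973553
  S ⇒ negate
  Longitude: 179 + 19.41/60 = 179.323500
  W ⇒ negate
Point 2:
  Latitude: 25 + 13.8471/60 = 25.230785
  S ⇒ negate
  λ: 10.8141′ = 0.180235°; total 42.180235
  E → positive
Point 3:
  Lat: 88 + 58.3207/60 = 88.972012
  N → positive
  λ: 24.795′ = 0.413250°; total 62.413250
  W ⇒ negate

1. -43.97355, -179.32350
2. -25.23079, 42.18024
3. 88.97201, -62.41325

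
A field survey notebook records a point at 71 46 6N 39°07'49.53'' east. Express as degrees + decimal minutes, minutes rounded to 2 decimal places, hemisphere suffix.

71° 46.10′ N, 39° 7.83′ E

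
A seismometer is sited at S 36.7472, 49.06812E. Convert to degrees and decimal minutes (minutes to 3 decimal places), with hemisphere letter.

Lat: minutes = (36.747200 − 36) × 60 = 44.83200
Longitude: minutes = (49.068120 − 49) × 60 = 4.08720

36° 44.832′ S, 49° 4.087′ E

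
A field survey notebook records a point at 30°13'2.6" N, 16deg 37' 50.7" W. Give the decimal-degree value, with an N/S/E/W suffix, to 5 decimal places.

Latitude: 30° + 13/60 + 2.6/3600 = 30 + 0.216667 + 0.000722 = 30.217389
λ: 16 + 37/60 + 50.7/3600 = 16.630750

30.21739° N, 16.63075° W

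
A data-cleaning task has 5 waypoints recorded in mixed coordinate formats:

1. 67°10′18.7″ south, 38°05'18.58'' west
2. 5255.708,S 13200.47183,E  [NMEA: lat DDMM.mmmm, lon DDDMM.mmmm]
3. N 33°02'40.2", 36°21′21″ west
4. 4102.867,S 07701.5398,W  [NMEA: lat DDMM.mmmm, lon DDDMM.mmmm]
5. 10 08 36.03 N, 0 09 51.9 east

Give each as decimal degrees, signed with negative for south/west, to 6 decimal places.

1. -67.171861, -38.088494
2. -52.928467, 132.007864
3. 33.044500, -36.355833
4. -41.047783, -77.025663
5. 10.143342, 0.164417

Point 1:
  φ: 10′ + 18.7″ = 10.31167′; 67 + 10.31167/60 = 67.1718611
  hemisphere S, so the sign is −
  Longitude: 38° + 5/60 + 18.58/3600 = 38 + 0.083333 + 0.005161 = 38.0884944
  W ⇒ negate
Point 2:
  φ: split at 2 digits → 52° and 55.708′; 52 + 55.708/60 = 52.9284667
  hemisphere S, so the sign is −
  Lon: degrees = first 3 digits = 132, minutes = 0.47183; 132 + 0.47183/60 = 132.0078638
  E → positive
Point 3:
  Latitude: 33 + 2/60 + 40.2/3600 = 33.0445000
  N → positive
  λ: 36° + 21/60 + 21/3600 = 36 + 0.350000 + 0.005833 = 36.3558333
  W → negative
Point 4:
  φ: degrees = first 2 digits = 41, minutes = 2.867; 41 + 2.867/60 = 41.0477833
  S → negative
  λ: degrees = first 3 digits = 77, minutes = 1.5398; 77 + 1.5398/60 = 77.0256633
  W ⇒ negate
Point 5:
  φ: 10° + 8/60 + 36.03/3600 = 10 + 0.133333 + 0.010008 = 10.1433417
  N ⇒ keep positive
  Longitude: 0 + 9/60 + 51.9/3600 = 0.1644167
  E → positive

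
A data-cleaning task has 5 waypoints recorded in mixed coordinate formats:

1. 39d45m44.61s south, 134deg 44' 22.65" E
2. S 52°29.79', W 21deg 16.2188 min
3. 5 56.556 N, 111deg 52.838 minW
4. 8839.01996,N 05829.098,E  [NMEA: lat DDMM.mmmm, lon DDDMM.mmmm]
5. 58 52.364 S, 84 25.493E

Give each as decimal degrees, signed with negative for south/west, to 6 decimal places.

Point 1:
  Lat: 39 + 45/60 + 44.61/3600 = 39.7623917
  S ⇒ negate
  Longitude: 44′ + 22.65″ = 44.37750′; 134 + 44.37750/60 = 134.7396250
  E → positive
Point 2:
  Latitude: 52 + 29.79/60 = 52.4965000
  S ⇒ negate
  λ: 21 + 16.2188/60 = 21.2703133
  hemisphere W, so the sign is −
Point 3:
  Latitude: 56.556′ = 0.942600°; total 5.9426000
  N → positive
  Lon: 52.838′ = 0.880633°; total 111.8806333
  W → negative
Point 4:
  Lat: split at 2 digits → 88° and 39.01996′; 88 + 39.01996/60 = 88.6503327
  N → positive
  Lon: split at 3 digits → 058° and 29.098′; 58 + 29.098/60 = 58.4849667
  E ⇒ keep positive
Point 5:
  φ: 52.364′ = 0.872733°; total 58.8727333
  hemisphere S, so the sign is −
  λ: 25.493′ = 0.424883°; total 84.4248833
  E ⇒ keep positive

1. -39.762392, 134.739625
2. -52.496500, -21.270313
3. 5.942600, -111.880633
4. 88.650333, 58.484967
5. -58.872733, 84.424883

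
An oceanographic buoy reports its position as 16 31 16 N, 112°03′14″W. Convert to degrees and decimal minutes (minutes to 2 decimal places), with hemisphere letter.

φ: seconds/60 = 0.26667; minutes = 31 + 0.26667 = 31.2667
Longitude: 3 + 14/60 = 3.2333′

16° 31.27′ N, 112° 3.23′ W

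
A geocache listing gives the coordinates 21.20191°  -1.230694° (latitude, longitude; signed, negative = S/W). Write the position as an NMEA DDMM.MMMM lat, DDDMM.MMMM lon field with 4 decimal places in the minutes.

Lat: 21° + 0.201910 × 60 = 21° 12.114600′
Longitude is negative → W; |value| = 1.230694
Lon: 1° + 0.230694 × 60 = 1° 13.841640′

2112.1146,N / 00113.8416,W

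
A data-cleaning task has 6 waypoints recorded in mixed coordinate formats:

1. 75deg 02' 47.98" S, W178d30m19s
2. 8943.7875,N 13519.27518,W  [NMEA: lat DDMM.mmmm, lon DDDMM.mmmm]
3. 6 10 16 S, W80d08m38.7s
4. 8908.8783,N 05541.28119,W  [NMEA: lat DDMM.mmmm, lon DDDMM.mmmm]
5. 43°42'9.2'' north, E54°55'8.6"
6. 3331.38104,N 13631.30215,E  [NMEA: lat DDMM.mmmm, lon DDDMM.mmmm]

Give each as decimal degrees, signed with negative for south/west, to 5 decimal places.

Point 1:
  Lat: 2′ + 47.98″ = 2.79967′; 75 + 2.79967/60 = 75.046661
  S → negative
  λ: 30′ + 19″ = 30.31667′; 178 + 30.31667/60 = 178.505278
  W → negative
Point 2:
  Latitude: degrees = first 2 digits = 89, minutes = 43.7875; 89 + 43.7875/60 = 89.729792
  N ⇒ keep positive
  Lon: degrees = first 3 digits = 135, minutes = 19.27518; 135 + 19.27518/60 = 135.321253
  hemisphere W, so the sign is −
Point 3:
  φ: 10′ + 16″ = 10.26667′; 6 + 10.26667/60 = 6.171111
  hemisphere S, so the sign is −
  λ: 80° + 8/60 + 38.7/3600 = 80 + 0.133333 + 0.010750 = 80.144083
  W → negative
Point 4:
  φ: degrees = first 2 digits = 89, minutes = 8.8783; 89 + 8.8783/60 = 89.147972
  N ⇒ keep positive
  λ: split at 3 digits → 055° and 41.28119′; 55 + 41.28119/60 = 55.688020
  hemisphere W, so the sign is −
Point 5:
  Latitude: 42′ + 9.2″ = 42.15333′; 43 + 42.15333/60 = 43.702556
  N ⇒ keep positive
  λ: 54° + 55/60 + 8.6/3600 = 54 + 0.916667 + 0.002389 = 54.919056
  E → positive
Point 6:
  Lat: degrees = first 2 digits = 33, minutes = 31.38104; 33 + 31.38104/60 = 33.523017
  N → positive
  λ: degrees = first 3 digits = 136, minutes = 31.30215; 136 + 31.30215/60 = 136.521703
  E → positive

1. -75.04666, -178.50528
2. 89.72979, -135.32125
3. -6.17111, -80.14408
4. 89.14797, -55.68802
5. 43.70256, 54.91906
6. 33.52302, 136.52170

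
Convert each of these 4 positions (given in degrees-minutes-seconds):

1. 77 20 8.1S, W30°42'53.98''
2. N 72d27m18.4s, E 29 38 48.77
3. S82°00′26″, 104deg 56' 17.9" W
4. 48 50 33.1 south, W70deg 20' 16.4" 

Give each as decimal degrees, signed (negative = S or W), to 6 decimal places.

Point 1:
  Lat: 20′ + 8.1″ = 20.13500′; 77 + 20.13500/60 = 77.3355833
  S → negative
  Longitude: 30 + 42/60 + 53.98/3600 = 30.7149944
  W ⇒ negate
Point 2:
  Lat: 72 + 27/60 + 18.4/3600 = 72.4551111
  N → positive
  Lon: 29° + 38/60 + 48.77/3600 = 29 + 0.633333 + 0.013547 = 29.6468806
  E ⇒ keep positive
Point 3:
  φ: 82° + 0/60 + 26/3600 = 82 + 0.000000 + 0.007222 = 82.0072222
  hemisphere S, so the sign is −
  Lon: 104 + 56/60 + 17.9/3600 = 104.9383056
  W ⇒ negate
Point 4:
  Latitude: 48° + 50/60 + 33.1/3600 = 48 + 0.833333 + 0.009194 = 48.8425278
  S → negative
  Longitude: 20′ + 16.4″ = 20.27333′; 70 + 20.27333/60 = 70.3378889
  W ⇒ negate

1. -77.335583, -30.714994
2. 72.455111, 29.646881
3. -82.007222, -104.938306
4. -48.842528, -70.337889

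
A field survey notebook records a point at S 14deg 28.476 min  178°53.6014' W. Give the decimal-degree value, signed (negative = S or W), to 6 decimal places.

-14.474600, -178.893357

Latitude: 14 + 28.476/60 = 14.4746000
hemisphere S, so the sign is −
Lon: 178 + 53.6014/60 = 178.8933567
hemisphere W, so the sign is −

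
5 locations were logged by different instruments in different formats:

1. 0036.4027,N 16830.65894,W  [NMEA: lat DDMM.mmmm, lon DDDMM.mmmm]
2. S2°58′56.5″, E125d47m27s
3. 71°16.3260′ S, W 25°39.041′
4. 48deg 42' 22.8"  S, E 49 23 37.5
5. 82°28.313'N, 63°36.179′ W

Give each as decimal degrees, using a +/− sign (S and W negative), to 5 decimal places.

Point 1:
  Latitude: degrees = first 2 digits = 0, minutes = 36.4027; 0 + 36.4027/60 = 0.606712
  N ⇒ keep positive
  Lon: degrees = first 3 digits = 168, minutes = 30.65894; 168 + 30.65894/60 = 168.510982
  W ⇒ negate
Point 2:
  Latitude: 2 + 58/60 + 56.5/3600 = 2.982361
  hemisphere S, so the sign is −
  Longitude: 47′ + 27″ = 47.45000′; 125 + 47.45000/60 = 125.790833
  E ⇒ keep positive
Point 3:
  Latitude: 71 + 16.326/60 = 71.272100
  S ⇒ negate
  λ: 39.041′ = 0.650683°; total 25.650683
  hemisphere W, so the sign is −
Point 4:
  φ: 48° + 42/60 + 22.8/3600 = 48 + 0.700000 + 0.006333 = 48.706333
  S → negative
  Lon: 23′ + 37.5″ = 23.62500′; 49 + 23.62500/60 = 49.393750
  E → positive
Point 5:
  Lat: 28.313′ = 0.471883°; total 82.471883
  N → positive
  λ: 36.179′ = 0.602983°; total 63.602983
  W → negative

1. 0.60671, -168.51098
2. -2.98236, 125.79083
3. -71.27210, -25.65068
4. -48.70633, 49.39375
5. 82.47188, -63.60298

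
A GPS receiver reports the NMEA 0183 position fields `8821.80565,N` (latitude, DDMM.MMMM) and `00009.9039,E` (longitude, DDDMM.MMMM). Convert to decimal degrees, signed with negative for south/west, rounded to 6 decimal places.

88.363428, 0.165065

Latitude: degrees = first 2 digits = 88, minutes = 21.80565; 88 + 21.80565/60 = 88.3634275
N ⇒ keep positive
Longitude: degrees = first 3 digits = 0, minutes = 9.9039; 0 + 9.9039/60 = 0.1650650
E → positive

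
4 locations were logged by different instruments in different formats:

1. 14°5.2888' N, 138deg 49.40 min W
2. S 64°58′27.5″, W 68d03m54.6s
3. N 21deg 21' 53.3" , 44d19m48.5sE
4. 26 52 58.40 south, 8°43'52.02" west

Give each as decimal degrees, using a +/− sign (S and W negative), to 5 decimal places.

1. 14.08815, -138.82333
2. -64.97431, -68.06517
3. 21.36481, 44.33014
4. -26.88289, -8.73112

Point 1:
  Lat: 5.2888′ = 0.088147°; total 14.088147
  N ⇒ keep positive
  λ: 49.4′ = 0.823333°; total 138.823333
  W ⇒ negate
Point 2:
  Lat: 58′ + 27.5″ = 58.45833′; 64 + 58.45833/60 = 64.974306
  S ⇒ negate
  λ: 68° + 3/60 + 54.6/3600 = 68 + 0.050000 + 0.015167 = 68.065167
  W ⇒ negate
Point 3:
  Lat: 21′ + 53.3″ = 21.88833′; 21 + 21.88833/60 = 21.364806
  N → positive
  Lon: 19′ + 48.5″ = 19.80833′; 44 + 19.80833/60 = 44.330139
  E ⇒ keep positive
Point 4:
  Latitude: 26 + 52/60 + 58.4/3600 = 26.882889
  S → negative
  Longitude: 8 + 43/60 + 52.02/3600 = 8.731117
  W ⇒ negate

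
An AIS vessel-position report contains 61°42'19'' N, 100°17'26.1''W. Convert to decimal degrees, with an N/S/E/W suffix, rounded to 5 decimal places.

φ: 42′ + 19″ = 42.31667′; 61 + 42.31667/60 = 61.705278
Lon: 17′ + 26.1″ = 17.43500′; 100 + 17.43500/60 = 100.290583

61.70528° N, 100.29058° W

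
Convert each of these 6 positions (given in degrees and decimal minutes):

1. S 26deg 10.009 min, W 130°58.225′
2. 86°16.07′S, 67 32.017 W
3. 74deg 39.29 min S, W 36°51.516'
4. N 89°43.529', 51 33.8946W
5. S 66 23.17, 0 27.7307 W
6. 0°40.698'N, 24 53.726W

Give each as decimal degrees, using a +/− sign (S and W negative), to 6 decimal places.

Point 1:
  φ: 26 + 10.009/60 = 26.1668167
  S → negative
  Lon: 130 + 58.225/60 = 130.9704167
  W → negative
Point 2:
  Latitude: 86 + 16.07/60 = 86.2678333
  hemisphere S, so the sign is −
  Longitude: 67 + 32.017/60 = 67.5336167
  W ⇒ negate
Point 3:
  Lat: 74 + 39.29/60 = 74.6548333
  S → negative
  λ: 51.516′ = 0.858600°; total 36.8586000
  W → negative
Point 4:
  Latitude: 89 + 43.529/60 = 89.7254833
  N ⇒ keep positive
  Lon: 33.8946′ = 0.564910°; total 51.5649100
  hemisphere W, so the sign is −
Point 5:
  Latitude: 66 + 23.17/60 = 66.3861667
  S ⇒ negate
  λ: 0 + 27.7307/60 = 0.4621783
  hemisphere W, so the sign is −
Point 6:
  Latitude: 40.698′ = 0.678300°; total 0.6783000
  N → positive
  λ: 24 + 53.726/60 = 24.8954333
  hemisphere W, so the sign is −

1. -26.166817, -130.970417
2. -86.267833, -67.533617
3. -74.654833, -36.858600
4. 89.725483, -51.564910
5. -66.386167, -0.462178
6. 0.678300, -24.895433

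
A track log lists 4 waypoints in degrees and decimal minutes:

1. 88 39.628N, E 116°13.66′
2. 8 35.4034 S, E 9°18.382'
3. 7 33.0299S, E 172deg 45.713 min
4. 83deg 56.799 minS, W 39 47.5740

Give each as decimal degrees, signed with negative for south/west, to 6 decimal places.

Point 1:
  Latitude: 88 + 39.628/60 = 88.6604667
  N ⇒ keep positive
  λ: 13.66′ = 0.227667°; total 116.2276667
  E → positive
Point 2:
  Latitude: 8 + 35.4034/60 = 8.5900567
  S ⇒ negate
  Longitude: 9 + 18.382/60 = 9.3063667
  E ⇒ keep positive
Point 3:
  φ: 33.0299′ = 0.550498°; total 7.5504983
  S ⇒ negate
  Lon: 45.713′ = 0.761883°; total 172.7618833
  E → positive
Point 4:
  φ: 83 + 56.799/60 = 83.9466500
  S ⇒ negate
  λ: 39 + 47.574/60 = 39.7929000
  W ⇒ negate

1. 88.660467, 116.227667
2. -8.590057, 9.306367
3. -7.550498, 172.761883
4. -83.946650, -39.792900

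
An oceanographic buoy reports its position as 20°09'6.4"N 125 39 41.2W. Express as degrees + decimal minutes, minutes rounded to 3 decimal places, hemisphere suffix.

Latitude: 9 + 6.4/60 = 9.10667′
Longitude: seconds/60 = 0.68667; minutes = 39 + 0.68667 = 39.68667

20° 9.107′ N, 125° 39.687′ W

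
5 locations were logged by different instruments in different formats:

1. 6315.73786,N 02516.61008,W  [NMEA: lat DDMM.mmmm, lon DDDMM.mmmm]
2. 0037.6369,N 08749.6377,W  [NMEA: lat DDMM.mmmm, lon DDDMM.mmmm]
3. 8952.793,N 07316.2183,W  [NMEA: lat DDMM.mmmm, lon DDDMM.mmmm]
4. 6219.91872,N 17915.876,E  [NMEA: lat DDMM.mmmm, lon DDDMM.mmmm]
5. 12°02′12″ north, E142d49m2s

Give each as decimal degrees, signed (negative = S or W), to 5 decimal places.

1. 63.26230, -25.27683
2. 0.62728, -87.82730
3. 89.87988, -73.27031
4. 62.33198, 179.26460
5. 12.03667, 142.81722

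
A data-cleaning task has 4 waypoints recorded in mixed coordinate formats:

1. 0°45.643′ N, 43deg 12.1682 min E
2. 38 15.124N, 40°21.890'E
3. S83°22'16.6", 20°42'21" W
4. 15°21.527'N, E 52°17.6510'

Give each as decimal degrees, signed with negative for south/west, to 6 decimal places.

1. 0.760717, 43.202803
2. 38.252067, 40.364833
3. -83.371278, -20.705833
4. 15.358783, 52.294183

Point 1:
  φ: 45.643′ = 0.760717°; total 0.7607167
  N ⇒ keep positive
  Lon: 43 + 12.1682/60 = 43.2028033
  E → positive
Point 2:
  Lat: 15.124′ = 0.252067°; total 38.2520667
  N → positive
  λ: 40 + 21.89/60 = 40.3648333
  E → positive
Point 3:
  Lat: 22′ + 16.6″ = 22.27667′; 83 + 22.27667/60 = 83.3712778
  S ⇒ negate
  Lon: 42′ + 21″ = 42.35000′; 20 + 42.35000/60 = 20.7058333
  W ⇒ negate
Point 4:
  Latitude: 21.527′ = 0.358783°; total 15.3587833
  N ⇒ keep positive
  Lon: 52 + 17.651/60 = 52.2941833
  E → positive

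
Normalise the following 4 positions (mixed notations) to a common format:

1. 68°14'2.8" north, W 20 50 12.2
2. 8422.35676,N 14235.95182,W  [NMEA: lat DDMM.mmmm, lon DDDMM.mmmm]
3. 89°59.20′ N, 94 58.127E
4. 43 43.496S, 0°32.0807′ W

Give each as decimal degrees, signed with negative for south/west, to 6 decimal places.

1. 68.234111, -20.836722
2. 84.372613, -142.599197
3. 89.986667, 94.968783
4. -43.724933, -0.534678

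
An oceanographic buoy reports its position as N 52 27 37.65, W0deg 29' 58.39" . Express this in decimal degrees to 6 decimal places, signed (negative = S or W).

52.460458, -0.499553

Lat: 52° + 27/60 + 37.65/3600 = 52 + 0.450000 + 0.010458 = 52.4604583
N ⇒ keep positive
Longitude: 0 + 29/60 + 58.39/3600 = 0.4995528
hemisphere W, so the sign is −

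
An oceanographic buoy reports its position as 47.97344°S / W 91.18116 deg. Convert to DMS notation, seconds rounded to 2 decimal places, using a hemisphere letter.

47°58′24.38″ S, 91°10′52.18″ W

φ: whole degrees 47; 58.40640′ → 58′ and 24.3840″
λ: 0.181160 × 60 = 10.86960′ → 10′, remainder × 60 = 52.1760″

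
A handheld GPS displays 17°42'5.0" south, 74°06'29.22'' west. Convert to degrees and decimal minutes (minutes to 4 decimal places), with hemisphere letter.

17° 42.0833′ S, 74° 6.4870′ W

Lat: seconds/60 = 0.08333; minutes = 42 + 0.08333 = 42.083333
Longitude: seconds/60 = 0.48700; minutes = 6 + 0.48700 = 6.487000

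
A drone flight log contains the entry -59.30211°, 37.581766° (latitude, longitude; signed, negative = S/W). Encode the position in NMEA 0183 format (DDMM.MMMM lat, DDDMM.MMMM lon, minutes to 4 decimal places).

5918.1266,S / 03734.9060,E

Latitude is negative → S; |value| = 59.302110
φ: minutes = (59.302110 − 59) × 60 = 18.126600
Longitude: minutes = (37.581766 − 37) × 60 = 34.905960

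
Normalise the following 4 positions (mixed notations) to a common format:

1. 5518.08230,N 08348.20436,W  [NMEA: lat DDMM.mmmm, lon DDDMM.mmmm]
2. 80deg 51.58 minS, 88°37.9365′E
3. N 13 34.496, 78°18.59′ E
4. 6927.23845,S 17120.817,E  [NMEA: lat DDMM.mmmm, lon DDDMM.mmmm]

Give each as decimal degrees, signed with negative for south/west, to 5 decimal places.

Point 1:
  Latitude: degrees = first 2 digits = 55, minutes = 18.0823; 55 + 18.0823/60 = 55.301372
  N → positive
  Longitude: degrees = first 3 digits = 83, minutes = 48.20436; 83 + 48.20436/60 = 83.803406
  W → negative
Point 2:
  Latitude: 80 + 51.58/60 = 80.859667
  S → negative
  Lon: 37.9365′ = 0.632275°; total 88.632275
  E ⇒ keep positive
Point 3:
  Lat: 13 + 34.496/60 = 13.574933
  N ⇒ keep positive
  Lon: 78 + 18.59/60 = 78.309833
  E → positive
Point 4:
  φ: split at 2 digits → 69° and 27.23845′; 69 + 27.23845/60 = 69.453974
  S → negative
  Lon: degrees = first 3 digits = 171, minutes = 20.817; 171 + 20.817/60 = 171.346950
  E → positive

1. 55.30137, -83.80341
2. -80.85967, 88.63228
3. 13.57493, 78.30983
4. -69.45397, 171.34695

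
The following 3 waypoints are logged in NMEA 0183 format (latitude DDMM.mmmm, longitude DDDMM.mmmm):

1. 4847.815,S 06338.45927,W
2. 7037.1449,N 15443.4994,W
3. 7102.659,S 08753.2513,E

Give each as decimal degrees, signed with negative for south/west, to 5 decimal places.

1. -48.79692, -63.64099
2. 70.61908, -154.72499
3. -71.04432, 87.88752

Point 1:
  Lat: split at 2 digits → 48° and 47.815′; 48 + 47.815/60 = 48.796917
  S ⇒ negate
  Longitude: degrees = first 3 digits = 63, minutes = 38.45927; 63 + 38.45927/60 = 63.640988
  hemisphere W, so the sign is −
Point 2:
  φ: degrees = first 2 digits = 70, minutes = 37.1449; 70 + 37.1449/60 = 70.619082
  N → positive
  λ: split at 3 digits → 154° and 43.4994′; 154 + 43.4994/60 = 154.724990
  hemisphere W, so the sign is −
Point 3:
  Latitude: degrees = first 2 digits = 71, minutes = 2.659; 71 + 2.659/60 = 71.044317
  S → negative
  Lon: degrees = first 3 digits = 87, minutes = 53.2513; 87 + 53.2513/60 = 87.887522
  E → positive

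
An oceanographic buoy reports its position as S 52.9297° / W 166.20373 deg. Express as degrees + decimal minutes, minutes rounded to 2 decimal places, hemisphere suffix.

Latitude: minutes = (52.929700 − 52) × 60 = 55.7820
Longitude: fractional part 0.203730 → 12.2238 minutes

52° 55.78′ S, 166° 12.22′ W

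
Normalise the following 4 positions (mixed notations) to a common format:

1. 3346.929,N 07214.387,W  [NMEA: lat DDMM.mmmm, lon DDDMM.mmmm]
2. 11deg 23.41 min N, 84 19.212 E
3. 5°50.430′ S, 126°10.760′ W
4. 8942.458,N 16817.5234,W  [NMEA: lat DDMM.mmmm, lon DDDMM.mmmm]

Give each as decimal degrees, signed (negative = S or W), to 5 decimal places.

Point 1:
  φ: degrees = first 2 digits = 33, minutes = 46.929; 33 + 46.929/60 = 33.782150
  N → positive
  Longitude: split at 3 digits → 072° and 14.387′; 72 + 14.387/60 = 72.239783
  W → negative
Point 2:
  Latitude: 23.41′ = 0.390167°; total 11.390167
  N ⇒ keep positive
  Lon: 19.212′ = 0.320200°; total 84.320200
  E ⇒ keep positive
Point 3:
  Lat: 5 + 50.43/60 = 5.840500
  hemisphere S, so the sign is −
  λ: 126 + 10.76/60 = 126.179333
  W → negative
Point 4:
  φ: split at 2 digits → 89° and 42.458′; 89 + 42.458/60 = 89.707633
  N → positive
  Lon: degrees = first 3 digits = 168, minutes = 17.5234; 168 + 17.5234/60 = 168.292057
  W ⇒ negate

1. 33.78215, -72.23978
2. 11.39017, 84.32020
3. -5.84050, -126.17933
4. 89.70763, -168.29206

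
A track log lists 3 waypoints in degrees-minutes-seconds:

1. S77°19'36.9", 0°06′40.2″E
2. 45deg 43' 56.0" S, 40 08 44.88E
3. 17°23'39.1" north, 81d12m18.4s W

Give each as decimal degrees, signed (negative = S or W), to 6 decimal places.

1. -77.326917, 0.111167
2. -45.732222, 40.145800
3. 17.394194, -81.205111

Point 1:
  Latitude: 77 + 19/60 + 36.9/3600 = 77.3269167
  hemisphere S, so the sign is −
  Longitude: 6′ + 40.2″ = 6.67000′; 0 + 6.67000/60 = 0.1111667
  E ⇒ keep positive
Point 2:
  Latitude: 45° + 43/60 + 56/3600 = 45 + 0.716667 + 0.015556 = 45.7322222
  S ⇒ negate
  Lon: 40 + 8/60 + 44.88/3600 = 40.1458000
  E → positive
Point 3:
  φ: 17° + 23/60 + 39.1/3600 = 17 + 0.383333 + 0.010861 = 17.3941944
  N ⇒ keep positive
  λ: 12′ + 18.4″ = 12.30667′; 81 + 12.30667/60 = 81.2051111
  hemisphere W, so the sign is −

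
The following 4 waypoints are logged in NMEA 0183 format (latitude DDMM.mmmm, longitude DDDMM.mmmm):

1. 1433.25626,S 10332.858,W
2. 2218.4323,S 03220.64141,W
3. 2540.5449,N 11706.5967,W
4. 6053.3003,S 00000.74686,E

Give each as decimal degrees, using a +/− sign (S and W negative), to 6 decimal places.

Point 1:
  φ: degrees = first 2 digits = 14, minutes = 33.25626; 14 + 33.25626/60 = 14.5542710
  S → negative
  Lon: split at 3 digits → 103° and 32.858′; 103 + 32.858/60 = 103.5476333
  W → negative
Point 2:
  Latitude: degrees = first 2 digits = 22, minutes = 18.4323; 22 + 18.4323/60 = 22.3072050
  hemisphere S, so the sign is −
  λ: degrees = first 3 digits = 32, minutes = 20.64141; 32 + 20.64141/60 = 32.3440235
  hemisphere W, so the sign is −
Point 3:
  Latitude: degrees = first 2 digits = 25, minutes = 40.5449; 25 + 40.5449/60 = 25.6757483
  N → positive
  Lon: degrees = first 3 digits = 117, minutes = 6.5967; 117 + 6.5967/60 = 117.1099450
  hemisphere W, so the sign is −
Point 4:
  Latitude: split at 2 digits → 60° and 53.3003′; 60 + 53.3003/60 = 60.8883383
  hemisphere S, so the sign is −
  Longitude: split at 3 digits → 000° and 0.74686′; 0 + 0.74686/60 = 0.0124477
  E → positive

1. -14.554271, -103.547633
2. -22.307205, -32.344024
3. 25.675748, -117.109945
4. -60.888338, 0.012448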